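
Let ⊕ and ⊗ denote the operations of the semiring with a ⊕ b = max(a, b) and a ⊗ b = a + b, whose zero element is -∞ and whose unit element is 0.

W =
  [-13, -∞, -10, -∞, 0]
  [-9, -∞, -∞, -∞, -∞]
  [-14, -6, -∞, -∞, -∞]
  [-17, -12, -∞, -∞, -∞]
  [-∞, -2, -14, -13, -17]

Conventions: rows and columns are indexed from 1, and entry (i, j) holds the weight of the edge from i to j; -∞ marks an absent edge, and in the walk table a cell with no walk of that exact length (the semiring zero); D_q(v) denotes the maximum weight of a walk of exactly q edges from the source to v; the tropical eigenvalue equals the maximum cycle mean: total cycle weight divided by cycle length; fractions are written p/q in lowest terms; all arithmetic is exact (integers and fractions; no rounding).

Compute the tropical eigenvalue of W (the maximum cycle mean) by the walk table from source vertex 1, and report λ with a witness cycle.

q=0: [0, -∞, -∞, -∞, -∞]
q=1: [-13, -∞, -10, -∞, 0]
q=2: [-24, -2, -14, -13, -13]
q=3: [-11, -15, -27, -26, -24]
q=4: [-24, -26, -21, -37, -11]
q=5: [-35, -13, -25, -24, -24]
Optimal cycle mean attained by: cycle 1->5->2->1, total 0 + (-2) + (-9), length 3.
Answer: λ = -11/3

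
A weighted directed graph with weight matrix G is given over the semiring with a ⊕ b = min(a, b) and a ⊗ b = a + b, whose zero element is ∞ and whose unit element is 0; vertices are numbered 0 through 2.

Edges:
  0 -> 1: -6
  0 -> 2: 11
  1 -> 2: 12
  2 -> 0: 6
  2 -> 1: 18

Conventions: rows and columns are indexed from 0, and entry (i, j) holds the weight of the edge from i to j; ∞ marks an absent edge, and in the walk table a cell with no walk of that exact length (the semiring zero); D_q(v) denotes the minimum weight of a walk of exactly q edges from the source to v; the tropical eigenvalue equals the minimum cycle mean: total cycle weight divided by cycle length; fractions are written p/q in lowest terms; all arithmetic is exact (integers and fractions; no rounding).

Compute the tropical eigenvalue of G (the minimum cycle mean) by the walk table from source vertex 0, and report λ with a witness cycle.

q=0: [0, ∞, ∞]
q=1: [∞, -6, 11]
q=2: [17, 29, 6]
q=3: [12, 11, 28]
Optimal cycle mean attained by: cycle 0->1->2->0, total (-6) + 12 + 6, length 3.
Answer: λ = 4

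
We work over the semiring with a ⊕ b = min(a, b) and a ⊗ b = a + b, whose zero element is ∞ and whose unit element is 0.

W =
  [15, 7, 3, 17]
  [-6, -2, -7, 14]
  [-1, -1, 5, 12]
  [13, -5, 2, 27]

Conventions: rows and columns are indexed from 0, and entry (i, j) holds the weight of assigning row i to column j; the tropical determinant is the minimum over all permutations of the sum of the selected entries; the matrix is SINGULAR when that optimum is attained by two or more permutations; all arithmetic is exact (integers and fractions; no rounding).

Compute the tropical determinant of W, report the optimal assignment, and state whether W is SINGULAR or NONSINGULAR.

σ = (0, 1, 2, 3): 15 + (-2) + 5 + 27 = 45
σ = (0, 1, 3, 2): 15 + (-2) + 12 + 2 = 27
σ = (0, 2, 1, 3): 15 + (-7) + (-1) + 27 = 34
σ = (0, 2, 3, 1): 15 + (-7) + 12 + (-5) = 15
σ = (0, 3, 1, 2): 15 + 14 + (-1) + 2 = 30
σ = (0, 3, 2, 1): 15 + 14 + 5 + (-5) = 29
σ = (1, 0, 2, 3): 7 + (-6) + 5 + 27 = 33
σ = (1, 0, 3, 2): 7 + (-6) + 12 + 2 = 15
σ = (1, 2, 0, 3): 7 + (-7) + (-1) + 27 = 26
σ = (1, 2, 3, 0): 7 + (-7) + 12 + 13 = 25
σ = (1, 3, 0, 2): 7 + 14 + (-1) + 2 = 22
σ = (1, 3, 2, 0): 7 + 14 + 5 + 13 = 39
σ = (2, 0, 1, 3): 3 + (-6) + (-1) + 27 = 23
σ = (2, 0, 3, 1): 3 + (-6) + 12 + (-5) = 4
σ = (2, 1, 0, 3): 3 + (-2) + (-1) + 27 = 27
σ = (2, 1, 3, 0): 3 + (-2) + 12 + 13 = 26
σ = (2, 3, 0, 1): 3 + 14 + (-1) + (-5) = 11
σ = (2, 3, 1, 0): 3 + 14 + (-1) + 13 = 29
σ = (3, 0, 1, 2): 17 + (-6) + (-1) + 2 = 12
σ = (3, 0, 2, 1): 17 + (-6) + 5 + (-5) = 11
σ = (3, 1, 0, 2): 17 + (-2) + (-1) + 2 = 16
σ = (3, 1, 2, 0): 17 + (-2) + 5 + 13 = 33
σ = (3, 2, 0, 1): 17 + (-7) + (-1) + (-5) = 4
σ = (3, 2, 1, 0): 17 + (-7) + (-1) + 13 = 22
Optimal value attained by: σ = (2, 0, 3, 1).
Answer: det⊕(W) = 4; verdict: SINGULAR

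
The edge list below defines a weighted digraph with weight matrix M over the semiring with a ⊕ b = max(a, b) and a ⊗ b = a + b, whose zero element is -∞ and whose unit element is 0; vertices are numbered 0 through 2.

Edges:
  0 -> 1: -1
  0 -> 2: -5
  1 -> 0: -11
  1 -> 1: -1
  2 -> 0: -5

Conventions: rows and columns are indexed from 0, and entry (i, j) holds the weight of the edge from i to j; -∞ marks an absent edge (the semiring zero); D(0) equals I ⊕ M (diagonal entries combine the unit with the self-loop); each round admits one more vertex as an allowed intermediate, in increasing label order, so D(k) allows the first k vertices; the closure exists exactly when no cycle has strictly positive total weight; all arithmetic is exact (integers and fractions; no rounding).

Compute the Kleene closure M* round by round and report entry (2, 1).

D(0):
  [0, -1, -5]
  [-11, 0, -∞]
  [-5, -∞, 0]
D(1):
  [0, -1, -5]
  [-11, 0, -16]
  [-5, -6, 0]
D(2):
  [0, -1, -5]
  [-11, 0, -16]
  [-5, -6, 0]
D(3):
  [0, -1, -5]
  [-11, 0, -16]
  [-5, -6, 0]
Answer: M*[2][1] = -6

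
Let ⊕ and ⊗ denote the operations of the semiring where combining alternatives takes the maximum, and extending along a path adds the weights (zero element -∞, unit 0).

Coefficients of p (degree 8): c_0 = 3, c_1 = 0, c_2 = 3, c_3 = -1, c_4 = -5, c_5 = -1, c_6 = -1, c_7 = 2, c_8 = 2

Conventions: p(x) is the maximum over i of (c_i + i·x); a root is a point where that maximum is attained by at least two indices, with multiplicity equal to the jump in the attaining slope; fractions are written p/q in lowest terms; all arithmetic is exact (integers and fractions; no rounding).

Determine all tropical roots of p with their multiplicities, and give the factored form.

hull edge (i=0, c=3) to (i=2, c=3): slope 0, span 2
hull edge (i=2, c=3) to (i=8, c=2): slope -1/6, span 6
Factored form: p(x) = 2 ⊗ (x ⊕ 0) ⊗ (x ⊕ 0) ⊗ (x ⊕ 1/6) ⊗ (x ⊕ 1/6) ⊗ (x ⊕ 1/6) ⊗ (x ⊕ 1/6) ⊗ (x ⊕ 1/6) ⊗ (x ⊕ 1/6)
Answer: roots = 0 (mult 2), 1/6 (mult 6)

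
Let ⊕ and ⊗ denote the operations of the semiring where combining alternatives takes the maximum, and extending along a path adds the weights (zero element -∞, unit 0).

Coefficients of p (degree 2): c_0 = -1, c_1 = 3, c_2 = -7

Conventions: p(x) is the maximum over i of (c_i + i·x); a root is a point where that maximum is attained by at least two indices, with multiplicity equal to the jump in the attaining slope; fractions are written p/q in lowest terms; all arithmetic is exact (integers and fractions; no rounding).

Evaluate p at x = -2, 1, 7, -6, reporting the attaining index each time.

p(-2) = max(-1+0·(-2)=-1, 3+1·(-2)=1, -7+2·(-2)=-11) = 1 (attained by i=1)
p(1) = max(-1+0·1=-1, 3+1·1=4, -7+2·1=-5) = 4 (attained by i=1)
p(7) = max(-1+0·7=-1, 3+1·7=10, -7+2·7=7) = 10 (attained by i=1)
p(-6) = max(-1+0·(-6)=-1, 3+1·(-6)=-3, -7+2·(-6)=-19) = -1 (attained by i=0)
Answer: p(-2) = 1; p(1) = 4; p(7) = 10; p(-6) = -1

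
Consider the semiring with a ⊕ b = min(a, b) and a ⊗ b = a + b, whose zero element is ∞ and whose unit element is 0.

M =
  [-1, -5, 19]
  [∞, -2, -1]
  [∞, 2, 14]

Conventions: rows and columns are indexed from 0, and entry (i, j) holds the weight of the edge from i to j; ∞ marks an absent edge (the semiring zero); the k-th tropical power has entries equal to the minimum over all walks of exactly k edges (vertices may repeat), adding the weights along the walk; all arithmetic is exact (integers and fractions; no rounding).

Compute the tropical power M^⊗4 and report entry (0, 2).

M^⊗2:
  [-2, -7, -6]
  [∞, -4, -3]
  [∞, 0, 1]
M^⊗3:
  [-3, -9, -8]
  [∞, -6, -5]
  [∞, -2, -1]
M^⊗4:
  [-4, -11, -10]
  [∞, -8, -7]
  [∞, -4, -3]
Key observation: the optimum is the walk 0->1->1->1->2, with weight (-5) + (-2) + (-2) + (-1) = -10.
Optimal value attained by: walk 0->1->1->1->2.
Answer: (M^⊗4)[0][2] = -10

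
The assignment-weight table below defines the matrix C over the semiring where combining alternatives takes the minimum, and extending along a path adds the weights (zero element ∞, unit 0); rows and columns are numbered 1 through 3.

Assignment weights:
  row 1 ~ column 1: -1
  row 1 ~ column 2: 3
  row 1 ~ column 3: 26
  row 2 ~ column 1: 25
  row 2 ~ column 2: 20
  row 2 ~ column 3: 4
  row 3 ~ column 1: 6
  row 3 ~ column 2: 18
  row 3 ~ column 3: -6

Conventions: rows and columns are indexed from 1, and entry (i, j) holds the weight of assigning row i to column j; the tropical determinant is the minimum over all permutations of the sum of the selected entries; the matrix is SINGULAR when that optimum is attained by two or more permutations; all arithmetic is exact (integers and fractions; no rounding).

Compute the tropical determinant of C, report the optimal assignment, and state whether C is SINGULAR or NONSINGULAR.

σ = (1, 2, 3): (-1) + 20 + (-6) = 13
σ = (1, 3, 2): (-1) + 4 + 18 = 21
σ = (2, 1, 3): 3 + 25 + (-6) = 22
σ = (2, 3, 1): 3 + 4 + 6 = 13
σ = (3, 1, 2): 26 + 25 + 18 = 69
σ = (3, 2, 1): 26 + 20 + 6 = 52
Optimal value attained by: σ = (1, 2, 3).
Answer: det⊕(C) = 13; verdict: SINGULAR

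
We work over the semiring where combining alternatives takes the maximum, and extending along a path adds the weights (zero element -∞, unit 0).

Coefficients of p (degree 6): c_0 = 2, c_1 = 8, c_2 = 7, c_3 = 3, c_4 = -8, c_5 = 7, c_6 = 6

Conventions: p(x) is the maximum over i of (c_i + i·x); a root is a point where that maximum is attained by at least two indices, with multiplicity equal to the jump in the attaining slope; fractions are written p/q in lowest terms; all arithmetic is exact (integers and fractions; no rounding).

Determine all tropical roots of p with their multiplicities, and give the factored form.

hull edge (i=0, c=2) to (i=1, c=8): slope 6, span 1
hull edge (i=1, c=8) to (i=5, c=7): slope -1/4, span 4
hull edge (i=5, c=7) to (i=6, c=6): slope -1, span 1
Factored form: p(x) = 6 ⊗ (x ⊕ (-6)) ⊗ (x ⊕ 1/4) ⊗ (x ⊕ 1/4) ⊗ (x ⊕ 1/4) ⊗ (x ⊕ 1/4) ⊗ (x ⊕ 1)
Answer: roots = -6 (mult 1), 1/4 (mult 4), 1 (mult 1)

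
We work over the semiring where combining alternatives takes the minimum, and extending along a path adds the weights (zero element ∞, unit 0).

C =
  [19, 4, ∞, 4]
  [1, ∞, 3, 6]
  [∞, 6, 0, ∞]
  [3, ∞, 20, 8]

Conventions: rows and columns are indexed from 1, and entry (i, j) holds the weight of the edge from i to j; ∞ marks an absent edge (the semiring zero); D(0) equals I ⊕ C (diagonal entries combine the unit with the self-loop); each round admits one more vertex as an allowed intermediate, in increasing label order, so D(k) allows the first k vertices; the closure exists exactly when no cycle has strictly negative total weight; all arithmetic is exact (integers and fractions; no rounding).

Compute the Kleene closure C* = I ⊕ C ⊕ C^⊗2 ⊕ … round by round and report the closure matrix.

D(0):
  [0, 4, ∞, 4]
  [1, 0, 3, 6]
  [∞, 6, 0, ∞]
  [3, ∞, 20, 0]
D(1):
  [0, 4, ∞, 4]
  [1, 0, 3, 5]
  [∞, 6, 0, ∞]
  [3, 7, 20, 0]
D(2):
  [0, 4, 7, 4]
  [1, 0, 3, 5]
  [7, 6, 0, 11]
  [3, 7, 10, 0]
D(3):
  [0, 4, 7, 4]
  [1, 0, 3, 5]
  [7, 6, 0, 11]
  [3, 7, 10, 0]
D(4):
  [0, 4, 7, 4]
  [1, 0, 3, 5]
  [7, 6, 0, 11]
  [3, 7, 10, 0]
Answer: C* = [[0, 4, 7, 4], [1, 0, 3, 5], [7, 6, 0, 11], [3, 7, 10, 0]]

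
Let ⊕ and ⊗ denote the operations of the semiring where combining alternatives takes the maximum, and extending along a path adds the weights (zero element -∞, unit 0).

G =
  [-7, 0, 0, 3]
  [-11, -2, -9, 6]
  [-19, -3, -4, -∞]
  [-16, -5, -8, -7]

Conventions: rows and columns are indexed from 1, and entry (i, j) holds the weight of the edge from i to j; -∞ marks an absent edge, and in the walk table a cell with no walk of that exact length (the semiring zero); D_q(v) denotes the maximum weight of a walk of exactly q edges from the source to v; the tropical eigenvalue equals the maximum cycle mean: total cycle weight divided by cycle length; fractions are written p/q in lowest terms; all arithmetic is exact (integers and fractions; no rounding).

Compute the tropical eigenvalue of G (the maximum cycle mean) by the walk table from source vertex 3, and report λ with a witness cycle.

q=0: [-∞, -∞, 0, -∞]
q=1: [-19, -3, -4, -∞]
q=2: [-14, -5, -8, 3]
q=3: [-13, -2, -5, 1]
q=4: [-13, -4, -7, 4]
Optimal cycle mean attained by: cycle 2->4->2, total 6 + (-5), length 2.
Answer: λ = 1/2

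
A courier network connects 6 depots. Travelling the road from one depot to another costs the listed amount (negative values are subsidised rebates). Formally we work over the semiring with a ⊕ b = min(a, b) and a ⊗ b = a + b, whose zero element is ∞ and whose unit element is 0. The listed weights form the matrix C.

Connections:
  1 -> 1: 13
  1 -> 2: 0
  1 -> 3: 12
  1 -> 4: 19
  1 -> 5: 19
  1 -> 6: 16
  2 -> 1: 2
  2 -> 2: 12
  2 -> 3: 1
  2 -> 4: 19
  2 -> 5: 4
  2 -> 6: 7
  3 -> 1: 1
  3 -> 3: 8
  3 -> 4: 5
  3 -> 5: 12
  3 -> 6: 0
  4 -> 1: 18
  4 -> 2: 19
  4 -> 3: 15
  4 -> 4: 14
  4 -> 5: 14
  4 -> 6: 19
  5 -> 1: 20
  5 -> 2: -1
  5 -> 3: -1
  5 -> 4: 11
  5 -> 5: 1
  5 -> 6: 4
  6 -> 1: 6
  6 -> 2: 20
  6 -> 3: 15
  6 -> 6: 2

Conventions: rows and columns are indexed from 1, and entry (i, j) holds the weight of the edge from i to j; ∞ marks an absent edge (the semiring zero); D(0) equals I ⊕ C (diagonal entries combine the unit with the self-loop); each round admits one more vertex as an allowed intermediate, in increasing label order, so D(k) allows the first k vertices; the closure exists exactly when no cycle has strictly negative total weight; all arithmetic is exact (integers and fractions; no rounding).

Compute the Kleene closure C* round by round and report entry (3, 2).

D(0):
  [0, 0, 12, 19, 19, 16]
  [2, 0, 1, 19, 4, 7]
  [1, ∞, 0, 5, 12, 0]
  [18, 19, 15, 0, 14, 19]
  [20, -1, -1, 11, 0, 4]
  [6, 20, 15, ∞, ∞, 0]
D(1):
  [0, 0, 12, 19, 19, 16]
  [2, 0, 1, 19, 4, 7]
  [1, 1, 0, 5, 12, 0]
  [18, 18, 15, 0, 14, 19]
  [20, -1, -1, 11, 0, 4]
  [6, 6, 15, 25, 25, 0]
D(2):
  [0, 0, 1, 19, 4, 7]
  [2, 0, 1, 19, 4, 7]
  [1, 1, 0, 5, 5, 0]
  [18, 18, 15, 0, 14, 19]
  [1, -1, -1, 11, 0, 4]
  [6, 6, 7, 25, 10, 0]
D(3):
  [0, 0, 1, 6, 4, 1]
  [2, 0, 1, 6, 4, 1]
  [1, 1, 0, 5, 5, 0]
  [16, 16, 15, 0, 14, 15]
  [0, -1, -1, 4, 0, -1]
  [6, 6, 7, 12, 10, 0]
D(4):
  [0, 0, 1, 6, 4, 1]
  [2, 0, 1, 6, 4, 1]
  [1, 1, 0, 5, 5, 0]
  [16, 16, 15, 0, 14, 15]
  [0, -1, -1, 4, 0, -1]
  [6, 6, 7, 12, 10, 0]
D(5):
  [0, 0, 1, 6, 4, 1]
  [2, 0, 1, 6, 4, 1]
  [1, 1, 0, 5, 5, 0]
  [14, 13, 13, 0, 14, 13]
  [0, -1, -1, 4, 0, -1]
  [6, 6, 7, 12, 10, 0]
D(6):
  [0, 0, 1, 6, 4, 1]
  [2, 0, 1, 6, 4, 1]
  [1, 1, 0, 5, 5, 0]
  [14, 13, 13, 0, 14, 13]
  [0, -1, -1, 4, 0, -1]
  [6, 6, 7, 12, 10, 0]
Answer: C*[3][2] = 1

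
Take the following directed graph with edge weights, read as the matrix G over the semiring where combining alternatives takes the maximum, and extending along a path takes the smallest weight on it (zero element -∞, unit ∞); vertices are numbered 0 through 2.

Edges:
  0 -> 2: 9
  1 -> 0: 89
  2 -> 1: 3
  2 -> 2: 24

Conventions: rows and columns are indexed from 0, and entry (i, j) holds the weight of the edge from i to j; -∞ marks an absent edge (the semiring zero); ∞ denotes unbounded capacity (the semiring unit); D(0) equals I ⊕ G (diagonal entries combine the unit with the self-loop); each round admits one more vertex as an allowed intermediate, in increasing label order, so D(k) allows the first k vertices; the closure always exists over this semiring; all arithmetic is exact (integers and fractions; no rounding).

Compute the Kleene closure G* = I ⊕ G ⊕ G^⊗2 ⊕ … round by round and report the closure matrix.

D(0):
  [∞, -∞, 9]
  [89, ∞, -∞]
  [-∞, 3, ∞]
D(1):
  [∞, -∞, 9]
  [89, ∞, 9]
  [-∞, 3, ∞]
D(2):
  [∞, -∞, 9]
  [89, ∞, 9]
  [3, 3, ∞]
D(3):
  [∞, 3, 9]
  [89, ∞, 9]
  [3, 3, ∞]
Answer: G* = [[∞, 3, 9], [89, ∞, 9], [3, 3, ∞]]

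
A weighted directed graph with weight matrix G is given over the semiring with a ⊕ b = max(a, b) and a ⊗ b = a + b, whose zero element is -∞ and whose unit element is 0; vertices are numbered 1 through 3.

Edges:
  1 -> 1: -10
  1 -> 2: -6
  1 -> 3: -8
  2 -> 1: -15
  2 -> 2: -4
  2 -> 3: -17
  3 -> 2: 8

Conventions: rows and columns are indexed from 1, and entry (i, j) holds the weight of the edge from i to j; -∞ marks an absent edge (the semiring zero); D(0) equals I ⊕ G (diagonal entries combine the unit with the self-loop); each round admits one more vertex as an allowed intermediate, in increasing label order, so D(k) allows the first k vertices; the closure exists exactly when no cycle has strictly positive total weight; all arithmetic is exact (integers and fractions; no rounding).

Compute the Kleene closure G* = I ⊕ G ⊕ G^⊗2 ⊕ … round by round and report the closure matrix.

D(0):
  [0, -6, -8]
  [-15, 0, -17]
  [-∞, 8, 0]
D(1):
  [0, -6, -8]
  [-15, 0, -17]
  [-∞, 8, 0]
D(2):
  [0, -6, -8]
  [-15, 0, -17]
  [-7, 8, 0]
D(3):
  [0, 0, -8]
  [-15, 0, -17]
  [-7, 8, 0]
Answer: G* = [[0, 0, -8], [-15, 0, -17], [-7, 8, 0]]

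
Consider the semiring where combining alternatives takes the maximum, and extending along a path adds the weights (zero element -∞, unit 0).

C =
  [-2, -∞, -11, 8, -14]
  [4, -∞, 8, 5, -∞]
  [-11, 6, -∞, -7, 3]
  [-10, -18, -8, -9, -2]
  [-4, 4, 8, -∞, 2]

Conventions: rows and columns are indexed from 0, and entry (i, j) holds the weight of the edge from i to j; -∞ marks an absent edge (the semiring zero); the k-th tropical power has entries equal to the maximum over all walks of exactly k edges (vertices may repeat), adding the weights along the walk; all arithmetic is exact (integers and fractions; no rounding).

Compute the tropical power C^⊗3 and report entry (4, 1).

C^⊗2:
  [-2, -5, 0, 6, 6]
  [2, 14, -3, 12, 11]
  [10, 7, 14, 11, 5]
  [-6, 2, 6, -2, 0]
  [8, 14, 12, 9, 11]
C^⊗3:
  [2, 10, 14, 6, 8]
  [18, 15, 22, 19, 13]
  [11, 20, 15, 18, 17]
  [6, 12, 10, 7, 9]
  [18, 18, 22, 19, 15]
Key observation: the optimum is the walk 4->1->2->1, with weight 4 + 8 + 6 = 18.
Optimal value attained by: walk 4->1->2->1.
Answer: (C^⊗3)[4][1] = 18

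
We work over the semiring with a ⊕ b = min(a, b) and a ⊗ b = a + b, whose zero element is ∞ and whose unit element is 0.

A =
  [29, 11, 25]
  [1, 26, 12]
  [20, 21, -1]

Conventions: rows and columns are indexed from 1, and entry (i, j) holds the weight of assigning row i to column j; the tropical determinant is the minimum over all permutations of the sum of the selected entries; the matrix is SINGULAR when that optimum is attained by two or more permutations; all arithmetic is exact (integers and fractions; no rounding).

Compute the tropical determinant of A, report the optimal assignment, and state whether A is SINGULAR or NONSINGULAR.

σ = (1, 2, 3): 29 + 26 + (-1) = 54
σ = (1, 3, 2): 29 + 12 + 21 = 62
σ = (2, 1, 3): 11 + 1 + (-1) = 11
σ = (2, 3, 1): 11 + 12 + 20 = 43
σ = (3, 1, 2): 25 + 1 + 21 = 47
σ = (3, 2, 1): 25 + 26 + 20 = 71
Optimal value attained by: σ = (2, 1, 3).
Answer: det⊕(A) = 11; verdict: NONSINGULAR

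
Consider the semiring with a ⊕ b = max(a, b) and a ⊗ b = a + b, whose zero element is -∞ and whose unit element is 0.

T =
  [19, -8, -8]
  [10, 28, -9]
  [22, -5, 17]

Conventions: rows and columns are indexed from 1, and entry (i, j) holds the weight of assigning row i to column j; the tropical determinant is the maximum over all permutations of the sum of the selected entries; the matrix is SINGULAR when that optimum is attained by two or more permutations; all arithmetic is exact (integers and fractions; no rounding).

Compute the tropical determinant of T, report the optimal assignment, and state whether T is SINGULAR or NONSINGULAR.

σ = (1, 2, 3): 19 + 28 + 17 = 64
σ = (1, 3, 2): 19 + (-9) + (-5) = 5
σ = (2, 1, 3): (-8) + 10 + 17 = 19
σ = (2, 3, 1): (-8) + (-9) + 22 = 5
σ = (3, 1, 2): (-8) + 10 + (-5) = -3
σ = (3, 2, 1): (-8) + 28 + 22 = 42
Optimal value attained by: σ = (1, 2, 3).
Answer: det⊕(T) = 64; verdict: NONSINGULAR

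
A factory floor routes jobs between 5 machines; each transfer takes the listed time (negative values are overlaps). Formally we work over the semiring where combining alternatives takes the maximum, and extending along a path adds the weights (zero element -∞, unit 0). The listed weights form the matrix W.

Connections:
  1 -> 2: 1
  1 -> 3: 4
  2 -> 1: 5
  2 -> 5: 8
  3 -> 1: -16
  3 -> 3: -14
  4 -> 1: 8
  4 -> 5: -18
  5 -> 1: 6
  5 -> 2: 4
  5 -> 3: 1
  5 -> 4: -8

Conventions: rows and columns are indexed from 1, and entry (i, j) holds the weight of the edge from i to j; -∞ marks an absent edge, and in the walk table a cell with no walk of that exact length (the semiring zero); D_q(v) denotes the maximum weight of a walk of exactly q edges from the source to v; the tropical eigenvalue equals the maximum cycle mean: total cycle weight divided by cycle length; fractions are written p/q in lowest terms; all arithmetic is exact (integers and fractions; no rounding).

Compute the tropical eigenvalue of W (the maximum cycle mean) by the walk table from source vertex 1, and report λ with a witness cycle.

q=0: [0, -∞, -∞, -∞, -∞]
q=1: [-∞, 1, 4, -∞, -∞]
q=2: [6, -∞, -10, -∞, 9]
q=3: [15, 13, 10, 1, -∞]
q=4: [18, 16, 19, -∞, 21]
q=5: [27, 25, 22, 13, 24]
Optimal cycle mean attained by: cycle 2->5->2, total 8 + 4, length 2.
Answer: λ = 6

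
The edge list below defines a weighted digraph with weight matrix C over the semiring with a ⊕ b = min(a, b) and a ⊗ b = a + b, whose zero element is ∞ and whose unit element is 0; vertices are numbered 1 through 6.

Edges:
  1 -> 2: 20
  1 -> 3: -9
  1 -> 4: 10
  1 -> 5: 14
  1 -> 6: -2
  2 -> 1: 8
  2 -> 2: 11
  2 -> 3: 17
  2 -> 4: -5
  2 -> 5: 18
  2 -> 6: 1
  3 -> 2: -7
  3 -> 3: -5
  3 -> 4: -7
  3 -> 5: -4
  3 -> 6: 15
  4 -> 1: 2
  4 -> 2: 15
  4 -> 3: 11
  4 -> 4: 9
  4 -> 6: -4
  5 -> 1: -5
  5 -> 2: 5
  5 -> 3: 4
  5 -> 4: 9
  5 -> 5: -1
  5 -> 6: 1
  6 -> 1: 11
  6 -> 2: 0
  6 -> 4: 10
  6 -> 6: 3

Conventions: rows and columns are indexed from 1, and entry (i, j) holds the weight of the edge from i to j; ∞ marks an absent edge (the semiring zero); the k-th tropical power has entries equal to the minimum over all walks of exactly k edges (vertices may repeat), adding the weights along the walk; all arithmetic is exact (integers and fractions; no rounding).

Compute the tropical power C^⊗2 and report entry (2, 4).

C^⊗2:
  [9, -16, -14, -16, -13, 1]
  [-3, 1, -1, 4, 13, -9]
  [-9, -12, -10, -12, -9, -11]
  [7, -4, -7, 4, 7, -1]
  [-6, -3, -14, -3, -2, -7]
  [8, 3, 2, -5, 18, 1]
Key observation: the optimum is the walk 2->4->4, with weight (-5) + 9 = 4.
Optimal value attained by: walk 2->4->4.
Answer: (C^⊗2)[2][4] = 4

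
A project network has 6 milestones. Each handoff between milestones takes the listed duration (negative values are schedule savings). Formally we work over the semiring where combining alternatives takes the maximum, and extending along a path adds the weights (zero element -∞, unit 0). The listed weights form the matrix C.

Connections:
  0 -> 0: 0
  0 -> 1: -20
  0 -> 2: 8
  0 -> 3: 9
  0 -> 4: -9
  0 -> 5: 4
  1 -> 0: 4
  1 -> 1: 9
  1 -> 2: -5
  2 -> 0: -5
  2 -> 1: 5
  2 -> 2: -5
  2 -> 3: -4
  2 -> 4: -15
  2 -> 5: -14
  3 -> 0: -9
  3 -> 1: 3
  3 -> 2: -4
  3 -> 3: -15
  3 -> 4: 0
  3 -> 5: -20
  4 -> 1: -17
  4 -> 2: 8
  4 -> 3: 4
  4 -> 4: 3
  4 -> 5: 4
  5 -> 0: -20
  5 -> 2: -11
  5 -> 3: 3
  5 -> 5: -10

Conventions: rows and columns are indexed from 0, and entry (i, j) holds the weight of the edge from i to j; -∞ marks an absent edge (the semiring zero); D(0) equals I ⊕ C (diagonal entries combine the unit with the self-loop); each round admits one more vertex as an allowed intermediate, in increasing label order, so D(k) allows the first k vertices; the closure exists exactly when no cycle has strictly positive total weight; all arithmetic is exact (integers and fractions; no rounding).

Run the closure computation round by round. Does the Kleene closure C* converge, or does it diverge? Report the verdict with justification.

Detection: at round 0, diagonal entry (1, 1) turns strictly positive.
Key observation: the cycle 1->1 has total weight 9, which is strictly positive.
Answer: DIVERGES — positive cycle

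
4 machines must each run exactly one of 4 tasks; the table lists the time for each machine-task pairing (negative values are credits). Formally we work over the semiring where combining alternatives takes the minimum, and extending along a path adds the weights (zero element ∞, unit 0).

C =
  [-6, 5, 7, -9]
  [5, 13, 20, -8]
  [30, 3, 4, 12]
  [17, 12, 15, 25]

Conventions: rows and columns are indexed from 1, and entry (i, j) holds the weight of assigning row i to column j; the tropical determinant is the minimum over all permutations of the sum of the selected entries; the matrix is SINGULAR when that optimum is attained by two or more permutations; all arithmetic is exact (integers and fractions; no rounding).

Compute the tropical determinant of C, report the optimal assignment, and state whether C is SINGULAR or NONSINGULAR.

σ = (1, 2, 3, 4): (-6) + 13 + 4 + 25 = 36
σ = (1, 2, 4, 3): (-6) + 13 + 12 + 15 = 34
σ = (1, 3, 2, 4): (-6) + 20 + 3 + 25 = 42
σ = (1, 3, 4, 2): (-6) + 20 + 12 + 12 = 38
σ = (1, 4, 2, 3): (-6) + (-8) + 3 + 15 = 4
σ = (1, 4, 3, 2): (-6) + (-8) + 4 + 12 = 2
σ = (2, 1, 3, 4): 5 + 5 + 4 + 25 = 39
σ = (2, 1, 4, 3): 5 + 5 + 12 + 15 = 37
σ = (2, 3, 1, 4): 5 + 20 + 30 + 25 = 80
σ = (2, 3, 4, 1): 5 + 20 + 12 + 17 = 54
σ = (2, 4, 1, 3): 5 + (-8) + 30 + 15 = 42
σ = (2, 4, 3, 1): 5 + (-8) + 4 + 17 = 18
σ = (3, 1, 2, 4): 7 + 5 + 3 + 25 = 40
σ = (3, 1, 4, 2): 7 + 5 + 12 + 12 = 36
σ = (3, 2, 1, 4): 7 + 13 + 30 + 25 = 75
σ = (3, 2, 4, 1): 7 + 13 + 12 + 17 = 49
σ = (3, 4, 1, 2): 7 + (-8) + 30 + 12 = 41
σ = (3, 4, 2, 1): 7 + (-8) + 3 + 17 = 19
σ = (4, 1, 2, 3): (-9) + 5 + 3 + 15 = 14
σ = (4, 1, 3, 2): (-9) + 5 + 4 + 12 = 12
σ = (4, 2, 1, 3): (-9) + 13 + 30 + 15 = 49
σ = (4, 2, 3, 1): (-9) + 13 + 4 + 17 = 25
σ = (4, 3, 1, 2): (-9) + 20 + 30 + 12 = 53
σ = (4, 3, 2, 1): (-9) + 20 + 3 + 17 = 31
Optimal value attained by: σ = (1, 4, 3, 2).
Answer: det⊕(C) = 2; verdict: NONSINGULAR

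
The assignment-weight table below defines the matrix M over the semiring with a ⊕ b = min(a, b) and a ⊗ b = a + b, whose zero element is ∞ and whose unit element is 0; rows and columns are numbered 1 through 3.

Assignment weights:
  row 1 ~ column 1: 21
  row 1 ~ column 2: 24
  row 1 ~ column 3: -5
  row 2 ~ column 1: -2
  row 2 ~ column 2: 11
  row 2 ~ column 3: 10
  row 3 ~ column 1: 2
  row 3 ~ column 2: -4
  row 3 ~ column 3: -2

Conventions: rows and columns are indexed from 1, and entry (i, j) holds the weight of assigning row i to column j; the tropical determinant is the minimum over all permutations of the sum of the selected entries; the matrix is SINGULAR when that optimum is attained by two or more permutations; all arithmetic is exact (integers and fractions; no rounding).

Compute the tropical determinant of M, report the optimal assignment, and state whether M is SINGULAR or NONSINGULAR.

σ = (1, 2, 3): 21 + 11 + (-2) = 30
σ = (1, 3, 2): 21 + 10 + (-4) = 27
σ = (2, 1, 3): 24 + (-2) + (-2) = 20
σ = (2, 3, 1): 24 + 10 + 2 = 36
σ = (3, 1, 2): (-5) + (-2) + (-4) = -11
σ = (3, 2, 1): (-5) + 11 + 2 = 8
Optimal value attained by: σ = (3, 1, 2).
Answer: det⊕(M) = -11; verdict: NONSINGULAR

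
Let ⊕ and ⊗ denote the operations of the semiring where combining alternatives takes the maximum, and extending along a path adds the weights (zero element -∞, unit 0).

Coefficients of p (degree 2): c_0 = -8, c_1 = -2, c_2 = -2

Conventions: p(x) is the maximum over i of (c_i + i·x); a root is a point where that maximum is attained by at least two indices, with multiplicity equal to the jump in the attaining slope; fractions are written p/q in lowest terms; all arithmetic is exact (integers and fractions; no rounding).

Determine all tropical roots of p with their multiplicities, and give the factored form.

hull edge (i=0, c=-8) to (i=1, c=-2): slope 6, span 1
hull edge (i=1, c=-2) to (i=2, c=-2): slope 0, span 1
Factored form: p(x) = -2 ⊗ (x ⊕ (-6)) ⊗ (x ⊕ 0)
Answer: roots = -6 (mult 1), 0 (mult 1)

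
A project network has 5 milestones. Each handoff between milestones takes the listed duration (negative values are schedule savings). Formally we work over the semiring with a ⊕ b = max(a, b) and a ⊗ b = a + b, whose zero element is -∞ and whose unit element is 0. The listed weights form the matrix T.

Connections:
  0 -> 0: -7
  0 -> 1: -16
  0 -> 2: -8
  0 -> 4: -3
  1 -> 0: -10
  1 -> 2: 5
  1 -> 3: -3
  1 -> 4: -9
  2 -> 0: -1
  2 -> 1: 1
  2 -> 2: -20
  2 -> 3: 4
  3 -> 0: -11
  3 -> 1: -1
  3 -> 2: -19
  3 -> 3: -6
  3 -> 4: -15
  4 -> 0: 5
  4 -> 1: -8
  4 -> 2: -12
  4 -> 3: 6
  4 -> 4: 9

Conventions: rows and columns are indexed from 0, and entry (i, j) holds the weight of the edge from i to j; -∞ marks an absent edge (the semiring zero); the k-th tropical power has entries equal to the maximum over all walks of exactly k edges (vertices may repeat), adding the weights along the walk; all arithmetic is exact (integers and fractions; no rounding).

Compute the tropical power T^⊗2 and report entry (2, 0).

T^⊗2:
  [2, -7, -11, 3, 6]
  [4, 6, -15, 9, 0]
  [-7, 3, 6, -2, -4]
  [-10, -7, 4, -4, -6]
  [14, 5, -3, 15, 18]
Key observation: the optimum is the walk 2->3->0, with weight 4 + (-11) = -7.
Optimal value attained by: walk 2->3->0.
Answer: (T^⊗2)[2][0] = -7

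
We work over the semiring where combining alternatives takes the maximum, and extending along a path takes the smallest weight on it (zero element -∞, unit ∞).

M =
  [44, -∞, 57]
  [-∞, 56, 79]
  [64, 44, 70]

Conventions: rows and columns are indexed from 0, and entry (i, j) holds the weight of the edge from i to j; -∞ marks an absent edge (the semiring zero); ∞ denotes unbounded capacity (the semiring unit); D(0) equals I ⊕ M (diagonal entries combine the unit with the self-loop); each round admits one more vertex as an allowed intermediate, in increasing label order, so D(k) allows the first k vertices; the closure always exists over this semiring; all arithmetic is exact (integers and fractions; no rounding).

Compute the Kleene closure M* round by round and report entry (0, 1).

D(0):
  [∞, -∞, 57]
  [-∞, ∞, 79]
  [64, 44, ∞]
D(1):
  [∞, -∞, 57]
  [-∞, ∞, 79]
  [64, 44, ∞]
D(2):
  [∞, -∞, 57]
  [-∞, ∞, 79]
  [64, 44, ∞]
D(3):
  [∞, 44, 57]
  [64, ∞, 79]
  [64, 44, ∞]
Answer: M*[0][1] = 44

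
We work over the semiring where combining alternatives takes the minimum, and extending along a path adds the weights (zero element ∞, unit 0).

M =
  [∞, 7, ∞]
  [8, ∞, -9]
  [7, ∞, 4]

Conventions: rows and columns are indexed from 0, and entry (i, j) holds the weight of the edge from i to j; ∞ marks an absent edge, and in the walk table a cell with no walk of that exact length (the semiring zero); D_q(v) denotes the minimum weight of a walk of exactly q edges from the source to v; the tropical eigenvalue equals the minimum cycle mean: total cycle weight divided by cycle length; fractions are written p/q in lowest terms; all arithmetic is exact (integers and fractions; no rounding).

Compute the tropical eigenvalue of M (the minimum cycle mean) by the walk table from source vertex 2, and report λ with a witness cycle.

q=0: [∞, ∞, 0]
q=1: [7, ∞, 4]
q=2: [11, 14, 8]
q=3: [15, 18, 5]
Optimal cycle mean attained by: cycle 0->1->2->0, total 7 + (-9) + 7, length 3.
Answer: λ = 5/3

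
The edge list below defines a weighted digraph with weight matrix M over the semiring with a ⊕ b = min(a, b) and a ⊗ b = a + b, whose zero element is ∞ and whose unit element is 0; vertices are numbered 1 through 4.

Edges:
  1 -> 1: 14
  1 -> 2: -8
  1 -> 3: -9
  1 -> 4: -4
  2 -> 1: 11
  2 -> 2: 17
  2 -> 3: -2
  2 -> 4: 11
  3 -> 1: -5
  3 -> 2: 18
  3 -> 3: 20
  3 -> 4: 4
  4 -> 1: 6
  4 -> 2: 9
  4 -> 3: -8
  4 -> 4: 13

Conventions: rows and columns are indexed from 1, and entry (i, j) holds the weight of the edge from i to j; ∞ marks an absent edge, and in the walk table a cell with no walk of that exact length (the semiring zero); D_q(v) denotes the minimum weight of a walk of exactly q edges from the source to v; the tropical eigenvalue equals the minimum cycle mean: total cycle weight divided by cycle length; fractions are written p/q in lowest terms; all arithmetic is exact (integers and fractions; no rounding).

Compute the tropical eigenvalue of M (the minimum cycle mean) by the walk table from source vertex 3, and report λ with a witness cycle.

q=0: [∞, ∞, 0, ∞]
q=1: [-5, 18, 20, 4]
q=2: [9, -13, -14, -9]
q=3: [-19, 0, -17, -10]
q=4: [-22, -27, -28, -23]
Optimal cycle mean attained by: cycle 1->3->1, total (-9) + (-5), length 2.
Answer: λ = -7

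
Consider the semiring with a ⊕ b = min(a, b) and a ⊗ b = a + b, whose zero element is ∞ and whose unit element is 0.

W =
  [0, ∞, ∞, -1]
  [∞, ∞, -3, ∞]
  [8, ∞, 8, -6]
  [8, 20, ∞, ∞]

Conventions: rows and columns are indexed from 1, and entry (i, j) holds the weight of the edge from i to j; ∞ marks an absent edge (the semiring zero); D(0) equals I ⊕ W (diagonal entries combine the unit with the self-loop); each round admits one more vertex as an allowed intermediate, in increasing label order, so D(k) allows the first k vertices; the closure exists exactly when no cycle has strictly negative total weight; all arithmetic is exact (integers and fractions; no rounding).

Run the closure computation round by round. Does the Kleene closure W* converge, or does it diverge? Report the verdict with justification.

D(0):
  [0, ∞, ∞, -1]
  [∞, 0, -3, ∞]
  [8, ∞, 0, -6]
  [8, 20, ∞, 0]
D(1):
  [0, ∞, ∞, -1]
  [∞, 0, -3, ∞]
  [8, ∞, 0, -6]
  [8, 20, ∞, 0]
D(2):
  [0, ∞, ∞, -1]
  [∞, 0, -3, ∞]
  [8, ∞, 0, -6]
  [8, 20, 17, 0]
D(3):
  [0, ∞, ∞, -1]
  [5, 0, -3, -9]
  [8, ∞, 0, -6]
  [8, 20, 17, 0]
D(4):
  [0, 19, 16, -1]
  [-1, 0, -3, -9]
  [2, 14, 0, -6]
  [8, 20, 17, 0]
Key observation: every diagonal entry stays at the unit through all rounds, so no improving cycle exists.
Answer: CONVERGES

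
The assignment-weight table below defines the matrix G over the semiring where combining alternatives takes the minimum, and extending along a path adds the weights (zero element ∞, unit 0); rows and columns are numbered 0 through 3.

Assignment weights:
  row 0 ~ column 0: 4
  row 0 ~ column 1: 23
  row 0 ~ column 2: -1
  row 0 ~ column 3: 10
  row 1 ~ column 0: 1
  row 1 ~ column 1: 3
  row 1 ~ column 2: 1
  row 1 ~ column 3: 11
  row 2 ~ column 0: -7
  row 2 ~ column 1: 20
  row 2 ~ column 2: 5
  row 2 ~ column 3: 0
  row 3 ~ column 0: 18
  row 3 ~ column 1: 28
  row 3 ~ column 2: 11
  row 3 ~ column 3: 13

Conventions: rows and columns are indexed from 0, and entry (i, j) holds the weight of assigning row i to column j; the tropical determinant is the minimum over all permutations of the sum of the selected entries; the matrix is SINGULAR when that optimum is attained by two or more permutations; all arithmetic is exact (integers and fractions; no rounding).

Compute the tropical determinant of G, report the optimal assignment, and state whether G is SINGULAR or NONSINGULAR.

σ = (0, 1, 2, 3): 4 + 3 + 5 + 13 = 25
σ = (0, 1, 3, 2): 4 + 3 + 0 + 11 = 18
σ = (0, 2, 1, 3): 4 + 1 + 20 + 13 = 38
σ = (0, 2, 3, 1): 4 + 1 + 0 + 28 = 33
σ = (0, 3, 1, 2): 4 + 11 + 20 + 11 = 46
σ = (0, 3, 2, 1): 4 + 11 + 5 + 28 = 48
σ = (1, 0, 2, 3): 23 + 1 + 5 + 13 = 42
σ = (1, 0, 3, 2): 23 + 1 + 0 + 11 = 35
σ = (1, 2, 0, 3): 23 + 1 + (-7) + 13 = 30
σ = (1, 2, 3, 0): 23 + 1 + 0 + 18 = 42
σ = (1, 3, 0, 2): 23 + 11 + (-7) + 11 = 38
σ = (1, 3, 2, 0): 23 + 11 + 5 + 18 = 57
σ = (2, 0, 1, 3): (-1) + 1 + 20 + 13 = 33
σ = (2, 0, 3, 1): (-1) + 1 + 0 + 28 = 28
σ = (2, 1, 0, 3): (-1) + 3 + (-7) + 13 = 8
σ = (2, 1, 3, 0): (-1) + 3 + 0 + 18 = 20
σ = (2, 3, 0, 1): (-1) + 11 + (-7) + 28 = 31
σ = (2, 3, 1, 0): (-1) + 11 + 20 + 18 = 48
σ = (3, 0, 1, 2): 10 + 1 + 20 + 11 = 42
σ = (3, 0, 2, 1): 10 + 1 + 5 + 28 = 44
σ = (3, 1, 0, 2): 10 + 3 + (-7) + 11 = 17
σ = (3, 1, 2, 0): 10 + 3 + 5 + 18 = 36
σ = (3, 2, 0, 1): 10 + 1 + (-7) + 28 = 32
σ = (3, 2, 1, 0): 10 + 1 + 20 + 18 = 49
Optimal value attained by: σ = (2, 1, 0, 3).
Answer: det⊕(G) = 8; verdict: NONSINGULAR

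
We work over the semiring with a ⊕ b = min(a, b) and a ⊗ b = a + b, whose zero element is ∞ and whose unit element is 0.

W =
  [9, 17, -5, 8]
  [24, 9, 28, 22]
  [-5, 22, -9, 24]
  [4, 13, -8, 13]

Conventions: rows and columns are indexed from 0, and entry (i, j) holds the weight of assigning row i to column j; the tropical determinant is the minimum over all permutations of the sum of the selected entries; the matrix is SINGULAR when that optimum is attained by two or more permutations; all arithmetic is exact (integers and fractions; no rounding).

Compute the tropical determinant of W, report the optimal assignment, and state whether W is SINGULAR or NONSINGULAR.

σ = (0, 1, 2, 3): 9 + 9 + (-9) + 13 = 22
σ = (0, 1, 3, 2): 9 + 9 + 24 + (-8) = 34
σ = (0, 2, 1, 3): 9 + 28 + 22 + 13 = 72
σ = (0, 2, 3, 1): 9 + 28 + 24 + 13 = 74
σ = (0, 3, 1, 2): 9 + 22 + 22 + (-8) = 45
σ = (0, 3, 2, 1): 9 + 22 + (-9) + 13 = 35
σ = (1, 0, 2, 3): 17 + 24 + (-9) + 13 = 45
σ = (1, 0, 3, 2): 17 + 24 + 24 + (-8) = 57
σ = (1, 2, 0, 3): 17 + 28 + (-5) + 13 = 53
σ = (1, 2, 3, 0): 17 + 28 + 24 + 4 = 73
σ = (1, 3, 0, 2): 17 + 22 + (-5) + (-8) = 26
σ = (1, 3, 2, 0): 17 + 22 + (-9) + 4 = 34
σ = (2, 0, 1, 3): (-5) + 24 + 22 + 13 = 54
σ = (2, 0, 3, 1): (-5) + 24 + 24 + 13 = 56
σ = (2, 1, 0, 3): (-5) + 9 + (-5) + 13 = 12
σ = (2, 1, 3, 0): (-5) + 9 + 24 + 4 = 32
σ = (2, 3, 0, 1): (-5) + 22 + (-5) + 13 = 25
σ = (2, 3, 1, 0): (-5) + 22 + 22 + 4 = 43
σ = (3, 0, 1, 2): 8 + 24 + 22 + (-8) = 46
σ = (3, 0, 2, 1): 8 + 24 + (-9) + 13 = 36
σ = (3, 1, 0, 2): 8 + 9 + (-5) + (-8) = 4
σ = (3, 1, 2, 0): 8 + 9 + (-9) + 4 = 12
σ = (3, 2, 0, 1): 8 + 28 + (-5) + 13 = 44
σ = (3, 2, 1, 0): 8 + 28 + 22 + 4 = 62
Optimal value attained by: σ = (3, 1, 0, 2).
Answer: det⊕(W) = 4; verdict: NONSINGULAR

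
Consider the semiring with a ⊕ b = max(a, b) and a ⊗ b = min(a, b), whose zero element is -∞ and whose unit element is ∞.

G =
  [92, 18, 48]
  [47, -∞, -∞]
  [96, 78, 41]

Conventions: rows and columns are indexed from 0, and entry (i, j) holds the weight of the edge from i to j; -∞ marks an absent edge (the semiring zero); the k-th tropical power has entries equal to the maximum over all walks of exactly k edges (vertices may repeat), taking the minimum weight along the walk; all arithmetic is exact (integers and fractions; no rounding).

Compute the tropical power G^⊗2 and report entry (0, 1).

G^⊗2:
  [92, 48, 48]
  [47, 18, 47]
  [92, 41, 48]
Key observation: the optimum is the walk 0->2->1, with weight 48 min 78 = 48.
Optimal value attained by: walk 0->2->1.
Answer: (G^⊗2)[0][1] = 48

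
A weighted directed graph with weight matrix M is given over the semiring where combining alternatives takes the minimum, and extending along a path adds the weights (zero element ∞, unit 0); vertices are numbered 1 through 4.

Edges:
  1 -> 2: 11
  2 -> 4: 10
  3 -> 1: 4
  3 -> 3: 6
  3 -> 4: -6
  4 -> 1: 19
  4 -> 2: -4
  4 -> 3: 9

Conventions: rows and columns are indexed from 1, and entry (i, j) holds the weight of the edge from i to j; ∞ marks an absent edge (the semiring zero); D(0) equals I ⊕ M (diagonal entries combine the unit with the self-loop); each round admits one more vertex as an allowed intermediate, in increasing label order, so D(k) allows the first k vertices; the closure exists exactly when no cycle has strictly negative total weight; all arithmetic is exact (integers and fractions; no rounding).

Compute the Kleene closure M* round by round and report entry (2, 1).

D(0):
  [0, 11, ∞, ∞]
  [∞, 0, ∞, 10]
  [4, ∞, 0, -6]
  [19, -4, 9, 0]
D(1):
  [0, 11, ∞, ∞]
  [∞, 0, ∞, 10]
  [4, 15, 0, -6]
  [19, -4, 9, 0]
D(2):
  [0, 11, ∞, 21]
  [∞, 0, ∞, 10]
  [4, 15, 0, -6]
  [19, -4, 9, 0]
D(3):
  [0, 11, ∞, 21]
  [∞, 0, ∞, 10]
  [4, 15, 0, -6]
  [13, -4, 9, 0]
D(4):
  [0, 11, 30, 21]
  [23, 0, 19, 10]
  [4, -10, 0, -6]
  [13, -4, 9, 0]
Answer: M*[2][1] = 23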